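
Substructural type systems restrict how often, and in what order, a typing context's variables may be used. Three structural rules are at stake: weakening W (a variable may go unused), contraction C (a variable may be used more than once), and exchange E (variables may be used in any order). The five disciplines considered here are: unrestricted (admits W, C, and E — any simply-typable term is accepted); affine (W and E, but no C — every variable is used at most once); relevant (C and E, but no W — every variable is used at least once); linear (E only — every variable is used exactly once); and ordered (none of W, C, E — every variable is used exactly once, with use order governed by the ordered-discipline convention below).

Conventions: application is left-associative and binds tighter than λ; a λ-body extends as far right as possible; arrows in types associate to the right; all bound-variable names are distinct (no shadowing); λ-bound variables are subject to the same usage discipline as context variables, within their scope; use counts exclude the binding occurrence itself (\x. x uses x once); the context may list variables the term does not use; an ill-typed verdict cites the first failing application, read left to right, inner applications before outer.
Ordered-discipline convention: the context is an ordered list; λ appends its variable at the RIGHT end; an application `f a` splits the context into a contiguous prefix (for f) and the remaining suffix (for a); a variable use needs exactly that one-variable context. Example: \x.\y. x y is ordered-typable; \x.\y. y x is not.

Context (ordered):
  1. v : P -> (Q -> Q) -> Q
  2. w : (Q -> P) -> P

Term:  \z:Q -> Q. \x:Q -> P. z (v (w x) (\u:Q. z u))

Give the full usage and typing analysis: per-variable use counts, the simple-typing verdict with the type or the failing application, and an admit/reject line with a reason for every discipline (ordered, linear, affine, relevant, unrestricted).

variable uses: v ×1; w ×1; z (bound) ×2; x (bound) ×1; u (bound) ×1
uses in reading order: z, v, w, x, z, u
typing: well-typed at (Q -> Q) -> (Q -> P) -> Q
ordered: ✗ — repeated use of z ×2
linear: ✗ — repeated use of z ×2
affine: ✗ — repeated use of z ×2
relevant: ✓ — v, w, z, x, u: all used, weakening unneeded
unrestricted: ✓ — typability at (Q -> Q) -> (Q -> P) -> Q is all that's needed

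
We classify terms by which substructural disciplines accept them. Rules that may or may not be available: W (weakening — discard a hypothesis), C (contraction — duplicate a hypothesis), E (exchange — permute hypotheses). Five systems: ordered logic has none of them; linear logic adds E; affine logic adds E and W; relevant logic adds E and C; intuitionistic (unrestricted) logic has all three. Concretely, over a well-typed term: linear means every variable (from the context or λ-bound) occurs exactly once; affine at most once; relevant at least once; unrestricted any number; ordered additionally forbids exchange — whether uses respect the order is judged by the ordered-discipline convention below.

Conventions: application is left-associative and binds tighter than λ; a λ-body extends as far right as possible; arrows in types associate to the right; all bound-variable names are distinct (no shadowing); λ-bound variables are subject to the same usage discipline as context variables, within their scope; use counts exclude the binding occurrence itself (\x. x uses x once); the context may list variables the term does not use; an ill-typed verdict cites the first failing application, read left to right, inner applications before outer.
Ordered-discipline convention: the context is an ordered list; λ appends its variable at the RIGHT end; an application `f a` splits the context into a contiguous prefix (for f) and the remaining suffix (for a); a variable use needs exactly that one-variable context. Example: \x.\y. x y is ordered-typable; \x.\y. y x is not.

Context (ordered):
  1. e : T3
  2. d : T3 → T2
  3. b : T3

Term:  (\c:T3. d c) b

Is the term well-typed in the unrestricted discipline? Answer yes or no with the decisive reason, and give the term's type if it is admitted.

yes — well-typed at T2; no restrictions here; term : T2
usage: e: 0; d: 1; b: 1; c [bound]: 1
left-to-right use order: d, c, b
typing: the term checks, with type T2
per-discipline verdicts: ordered ✗ | linear ✗ | affine ✓ | relevant ✗ | unrestricted ✓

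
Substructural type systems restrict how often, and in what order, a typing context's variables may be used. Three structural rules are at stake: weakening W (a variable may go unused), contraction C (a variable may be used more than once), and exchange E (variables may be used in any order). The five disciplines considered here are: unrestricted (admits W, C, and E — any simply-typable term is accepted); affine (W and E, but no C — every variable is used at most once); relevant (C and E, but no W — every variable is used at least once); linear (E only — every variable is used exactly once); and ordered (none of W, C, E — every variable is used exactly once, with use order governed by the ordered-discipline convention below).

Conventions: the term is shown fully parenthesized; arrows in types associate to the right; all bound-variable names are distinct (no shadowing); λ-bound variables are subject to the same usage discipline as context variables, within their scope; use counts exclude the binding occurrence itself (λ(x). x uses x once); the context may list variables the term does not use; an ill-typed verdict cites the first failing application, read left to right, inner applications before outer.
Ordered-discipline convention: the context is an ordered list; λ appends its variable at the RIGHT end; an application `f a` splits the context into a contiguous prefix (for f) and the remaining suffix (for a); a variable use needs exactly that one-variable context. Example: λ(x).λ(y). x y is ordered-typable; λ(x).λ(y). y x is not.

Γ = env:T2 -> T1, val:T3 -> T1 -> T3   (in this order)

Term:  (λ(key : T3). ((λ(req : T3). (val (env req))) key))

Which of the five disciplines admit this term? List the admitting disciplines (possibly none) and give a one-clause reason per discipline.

accepted by: none
usage: env ×1; val ×1; key [bound] ×1; req [bound] ×1
uses in reading order: val, env, req, key
typing: ill-typed: an argument T3 mismatches the expected T2
ordered ✗ (fails simple typing)
linear ✗ (a type mismatch blocks all five)
affine ✗ (the type mismatch rejects it)
relevant ✗ (not simply typable)
unrestricted ✗ (fails simple typing)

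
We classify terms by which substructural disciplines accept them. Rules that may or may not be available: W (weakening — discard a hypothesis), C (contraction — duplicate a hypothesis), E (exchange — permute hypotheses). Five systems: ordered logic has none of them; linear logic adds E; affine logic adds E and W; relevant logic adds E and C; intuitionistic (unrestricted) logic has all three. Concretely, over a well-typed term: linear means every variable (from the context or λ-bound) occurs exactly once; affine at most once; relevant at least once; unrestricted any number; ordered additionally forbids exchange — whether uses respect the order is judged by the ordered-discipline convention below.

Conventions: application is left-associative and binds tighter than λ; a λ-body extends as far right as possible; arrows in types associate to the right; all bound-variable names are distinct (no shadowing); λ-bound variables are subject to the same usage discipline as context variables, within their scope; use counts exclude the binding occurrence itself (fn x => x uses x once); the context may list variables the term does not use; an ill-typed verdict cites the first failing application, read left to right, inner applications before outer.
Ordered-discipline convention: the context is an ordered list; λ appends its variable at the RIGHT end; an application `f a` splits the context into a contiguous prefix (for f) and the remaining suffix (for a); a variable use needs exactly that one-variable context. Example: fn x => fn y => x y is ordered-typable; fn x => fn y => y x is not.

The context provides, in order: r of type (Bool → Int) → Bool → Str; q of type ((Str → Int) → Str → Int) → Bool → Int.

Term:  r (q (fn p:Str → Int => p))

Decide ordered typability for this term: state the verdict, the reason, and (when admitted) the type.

yes — r, q, p once each; derivable with no W/C/E; term : Bool → Str
variable uses: r=1, q=1, p (λ-bound)=1
uses in reading order: r, q, p
typing: well-typed — term : Bool → Str
summary: ordered ✓; linear ✓; affine ✓; relevant ✓; unrestricted ✓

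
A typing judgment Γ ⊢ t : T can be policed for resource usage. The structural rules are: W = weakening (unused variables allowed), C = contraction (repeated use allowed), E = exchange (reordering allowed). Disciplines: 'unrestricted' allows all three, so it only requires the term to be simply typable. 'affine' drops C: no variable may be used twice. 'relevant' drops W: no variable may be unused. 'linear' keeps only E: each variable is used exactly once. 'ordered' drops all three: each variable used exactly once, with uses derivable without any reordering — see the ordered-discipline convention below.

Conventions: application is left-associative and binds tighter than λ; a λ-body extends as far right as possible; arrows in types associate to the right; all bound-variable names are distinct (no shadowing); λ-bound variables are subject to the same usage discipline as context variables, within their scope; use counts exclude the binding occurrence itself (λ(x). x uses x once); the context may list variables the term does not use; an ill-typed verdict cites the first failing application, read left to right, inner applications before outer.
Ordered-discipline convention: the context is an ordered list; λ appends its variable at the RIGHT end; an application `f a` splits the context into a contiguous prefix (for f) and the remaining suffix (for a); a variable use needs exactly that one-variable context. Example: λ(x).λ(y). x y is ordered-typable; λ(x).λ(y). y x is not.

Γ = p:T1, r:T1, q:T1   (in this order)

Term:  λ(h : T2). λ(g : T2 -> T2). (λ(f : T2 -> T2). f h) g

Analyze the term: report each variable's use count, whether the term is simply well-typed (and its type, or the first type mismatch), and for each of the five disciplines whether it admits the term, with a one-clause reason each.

counts: p=0, r=0, q=0, h (bound)=1, g (bound)=1, f (bound)=1
uses in reading order: f, h, g
typing: ✓ — T2 -> (T2 -> T2) -> T2
ordered ✗ (p, r, q never used (weakening))
linear ✗ (p, r, q never used (weakening))
affine ✓ (p, r, q, h, g, f: no repeats, contraction unneeded)
relevant ✗ (p, r, q never used (weakening))
unrestricted ✓ (simply typable at T2 -> (T2 -> T2) -> T2; W, C, E all held)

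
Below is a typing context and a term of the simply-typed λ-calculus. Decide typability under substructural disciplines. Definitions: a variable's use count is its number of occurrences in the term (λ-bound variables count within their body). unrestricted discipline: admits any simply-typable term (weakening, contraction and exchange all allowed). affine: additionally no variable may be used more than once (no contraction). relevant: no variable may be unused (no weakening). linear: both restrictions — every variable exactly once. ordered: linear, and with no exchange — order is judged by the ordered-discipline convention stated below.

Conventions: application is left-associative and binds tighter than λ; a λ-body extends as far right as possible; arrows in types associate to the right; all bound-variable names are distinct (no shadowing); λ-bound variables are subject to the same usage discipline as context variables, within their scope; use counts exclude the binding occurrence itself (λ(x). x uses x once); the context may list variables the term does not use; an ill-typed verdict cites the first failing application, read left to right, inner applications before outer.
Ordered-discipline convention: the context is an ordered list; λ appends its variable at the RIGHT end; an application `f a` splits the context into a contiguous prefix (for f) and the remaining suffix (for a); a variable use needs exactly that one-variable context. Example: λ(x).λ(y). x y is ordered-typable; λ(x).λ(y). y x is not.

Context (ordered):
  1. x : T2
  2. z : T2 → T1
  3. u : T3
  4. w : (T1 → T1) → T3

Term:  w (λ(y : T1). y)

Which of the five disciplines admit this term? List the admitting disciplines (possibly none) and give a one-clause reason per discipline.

admitted in: affine, unrestricted
variable uses: x: 0×; z: 0×; u: 0×; w: 1×; y (λ-bound): 1×
uses in reading order: w, y
typing: ✓ — T3
ordered ✗ (needs weakening: x, z, u unused)
linear ✗ (needs weakening: x, z, u unused)
affine ✓ (no duplicate uses among x, z, u, w, y)
relevant ✗ (needs weakening: x, z, u unused)
unrestricted ✓ (type-checks (T3) and nothing is barred)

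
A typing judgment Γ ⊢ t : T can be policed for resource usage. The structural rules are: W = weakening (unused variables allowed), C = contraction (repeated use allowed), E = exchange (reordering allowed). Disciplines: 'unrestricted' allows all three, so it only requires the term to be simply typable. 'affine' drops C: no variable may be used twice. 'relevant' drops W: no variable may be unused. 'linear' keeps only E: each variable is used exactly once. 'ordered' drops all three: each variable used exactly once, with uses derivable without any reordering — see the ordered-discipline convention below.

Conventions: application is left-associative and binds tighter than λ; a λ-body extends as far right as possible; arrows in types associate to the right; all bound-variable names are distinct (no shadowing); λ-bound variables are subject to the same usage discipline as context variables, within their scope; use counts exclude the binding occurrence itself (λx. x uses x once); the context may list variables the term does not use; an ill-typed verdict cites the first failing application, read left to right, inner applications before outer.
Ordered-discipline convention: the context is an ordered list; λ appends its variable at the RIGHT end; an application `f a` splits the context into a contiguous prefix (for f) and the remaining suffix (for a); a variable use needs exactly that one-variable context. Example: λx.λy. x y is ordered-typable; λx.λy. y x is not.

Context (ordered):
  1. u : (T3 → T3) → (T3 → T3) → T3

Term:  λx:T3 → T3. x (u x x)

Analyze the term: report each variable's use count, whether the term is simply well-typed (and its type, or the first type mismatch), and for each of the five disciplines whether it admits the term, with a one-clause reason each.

usage: u: 1×, x [bound]: 3×
use order (left to right): x, u, x, x
typing: the term checks, with type (T3 → T3) → T3
ordered ✗ (needs contraction — x ×3)
linear ✗ (needs contraction — x ×3)
affine ✗ (needs contraction — x ×3)
relevant ✓ (every one of u, x appears)
unrestricted ✓ (type-checks ((T3 → T3) → T3) and nothing is barred)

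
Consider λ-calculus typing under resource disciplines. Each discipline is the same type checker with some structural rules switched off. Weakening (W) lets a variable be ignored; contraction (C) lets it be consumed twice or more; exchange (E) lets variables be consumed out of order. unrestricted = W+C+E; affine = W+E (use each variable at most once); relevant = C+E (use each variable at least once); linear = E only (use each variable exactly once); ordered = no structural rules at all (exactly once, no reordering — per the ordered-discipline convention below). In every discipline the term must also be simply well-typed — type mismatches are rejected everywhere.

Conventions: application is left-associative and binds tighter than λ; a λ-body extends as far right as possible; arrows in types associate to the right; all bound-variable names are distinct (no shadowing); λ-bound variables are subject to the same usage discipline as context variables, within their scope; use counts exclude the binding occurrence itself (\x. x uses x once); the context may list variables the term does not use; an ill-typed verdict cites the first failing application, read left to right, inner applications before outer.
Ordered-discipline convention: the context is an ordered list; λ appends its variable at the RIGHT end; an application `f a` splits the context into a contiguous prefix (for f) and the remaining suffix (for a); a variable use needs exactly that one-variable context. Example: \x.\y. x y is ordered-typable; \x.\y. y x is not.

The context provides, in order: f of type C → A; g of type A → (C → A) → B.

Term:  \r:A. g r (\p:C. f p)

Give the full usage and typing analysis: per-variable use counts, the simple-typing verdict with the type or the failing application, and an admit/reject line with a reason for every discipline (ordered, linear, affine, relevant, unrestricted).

usage: f: 1; g: 1; r (bound): 1; p (bound): 1
order of uses: g, r, f, p
typing: the term checks, with type A → B
ordered: ✗ — use order g, r, f, p needs exchange
linear: ✓ — exactly-once usage across f, g, r, p
affine: ✓ — no duplicate uses among f, g, r, p
relevant: ✓ — f, g, r, p: all used, weakening unneeded
unrestricted: ✓ — typability at A → B is all that's needed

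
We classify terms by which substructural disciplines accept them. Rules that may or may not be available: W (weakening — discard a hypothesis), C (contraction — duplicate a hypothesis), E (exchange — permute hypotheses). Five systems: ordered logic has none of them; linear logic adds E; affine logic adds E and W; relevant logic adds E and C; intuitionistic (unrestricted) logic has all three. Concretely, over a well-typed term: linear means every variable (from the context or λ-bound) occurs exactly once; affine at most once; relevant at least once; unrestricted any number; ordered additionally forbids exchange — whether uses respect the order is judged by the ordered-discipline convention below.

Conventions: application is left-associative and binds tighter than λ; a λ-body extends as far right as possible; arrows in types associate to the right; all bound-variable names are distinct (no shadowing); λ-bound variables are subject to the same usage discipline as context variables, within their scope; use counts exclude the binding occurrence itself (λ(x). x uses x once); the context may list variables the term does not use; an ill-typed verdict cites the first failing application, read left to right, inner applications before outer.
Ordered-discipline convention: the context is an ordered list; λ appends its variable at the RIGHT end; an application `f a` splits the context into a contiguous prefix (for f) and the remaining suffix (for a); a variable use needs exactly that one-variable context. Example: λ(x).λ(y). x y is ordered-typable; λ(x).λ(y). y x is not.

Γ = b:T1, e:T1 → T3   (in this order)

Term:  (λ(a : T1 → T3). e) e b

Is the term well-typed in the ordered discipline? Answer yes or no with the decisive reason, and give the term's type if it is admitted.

no — repeated use of e ×2; a never used (weakening)
usage: b: 1, e: 2, a [bound]: 0
order of uses: e, e, b
typing: the term checks, with type T3
across the five disciplines: ordered ✗ | linear ✗ | affine ✗ | relevant ✗ | unrestricted ✓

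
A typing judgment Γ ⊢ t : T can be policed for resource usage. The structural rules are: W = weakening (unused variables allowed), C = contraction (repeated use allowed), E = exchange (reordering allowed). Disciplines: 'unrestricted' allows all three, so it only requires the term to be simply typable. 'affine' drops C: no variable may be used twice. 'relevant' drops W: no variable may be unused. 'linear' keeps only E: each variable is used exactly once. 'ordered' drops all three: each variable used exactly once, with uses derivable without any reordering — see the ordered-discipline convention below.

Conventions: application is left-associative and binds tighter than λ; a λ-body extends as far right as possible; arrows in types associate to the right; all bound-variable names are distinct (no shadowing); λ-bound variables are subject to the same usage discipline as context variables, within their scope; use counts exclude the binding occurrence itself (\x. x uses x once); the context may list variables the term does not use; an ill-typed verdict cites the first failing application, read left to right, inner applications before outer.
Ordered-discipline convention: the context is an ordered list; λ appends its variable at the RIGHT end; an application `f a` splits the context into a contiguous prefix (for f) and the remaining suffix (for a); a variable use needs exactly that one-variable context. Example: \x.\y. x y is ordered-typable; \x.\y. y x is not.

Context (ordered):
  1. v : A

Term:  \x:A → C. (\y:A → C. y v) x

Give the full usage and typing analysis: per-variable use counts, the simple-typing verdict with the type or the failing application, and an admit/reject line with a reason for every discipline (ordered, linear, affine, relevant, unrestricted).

use counts: v=1; x (bound)=1; y (bound)=1
use order (left to right): y, v, x
typing: well-typed — term : (A → C) → C
ordered ✗ (no ordered split (uses run y, v, x))
linear ✓ (each of v, x, y used exactly once)
affine ✓ (none of v, x, y used more than once)
relevant ✓ (every one of v, x, y appears)
unrestricted ✓ (simply typable at (A → C) → C; W, C, E all held)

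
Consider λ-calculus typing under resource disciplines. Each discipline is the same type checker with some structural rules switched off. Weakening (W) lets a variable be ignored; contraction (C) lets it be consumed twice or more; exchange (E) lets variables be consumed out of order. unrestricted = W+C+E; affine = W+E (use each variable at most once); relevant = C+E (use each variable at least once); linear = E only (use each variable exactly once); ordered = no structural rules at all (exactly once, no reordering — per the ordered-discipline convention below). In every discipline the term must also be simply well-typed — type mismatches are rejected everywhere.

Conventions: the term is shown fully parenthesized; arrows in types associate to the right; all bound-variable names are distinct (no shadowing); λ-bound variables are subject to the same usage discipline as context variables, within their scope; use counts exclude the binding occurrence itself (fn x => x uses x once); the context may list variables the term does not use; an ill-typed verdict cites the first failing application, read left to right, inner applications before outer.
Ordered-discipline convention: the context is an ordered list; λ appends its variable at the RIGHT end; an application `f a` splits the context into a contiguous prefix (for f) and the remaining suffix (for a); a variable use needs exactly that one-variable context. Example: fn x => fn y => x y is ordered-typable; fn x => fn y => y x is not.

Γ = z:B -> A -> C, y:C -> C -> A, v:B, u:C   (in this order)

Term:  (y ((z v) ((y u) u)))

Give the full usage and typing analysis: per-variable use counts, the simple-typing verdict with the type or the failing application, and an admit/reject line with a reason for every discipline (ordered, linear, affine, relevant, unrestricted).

variable uses: z: 1; y: 2; v: 1; u: 2
left-to-right use order: y, z, v, y, u, u
typing: the term checks, with type C -> A
ordered ✗ (uses contraction: y ×2, u ×2)
linear ✗ (uses contraction: y ×2, u ×2)
affine ✗ (uses contraction: y ×2, u ×2)
relevant ✓ (none of z, y, v, u goes unused)
unrestricted ✓ (typability at C -> A is all that's needed)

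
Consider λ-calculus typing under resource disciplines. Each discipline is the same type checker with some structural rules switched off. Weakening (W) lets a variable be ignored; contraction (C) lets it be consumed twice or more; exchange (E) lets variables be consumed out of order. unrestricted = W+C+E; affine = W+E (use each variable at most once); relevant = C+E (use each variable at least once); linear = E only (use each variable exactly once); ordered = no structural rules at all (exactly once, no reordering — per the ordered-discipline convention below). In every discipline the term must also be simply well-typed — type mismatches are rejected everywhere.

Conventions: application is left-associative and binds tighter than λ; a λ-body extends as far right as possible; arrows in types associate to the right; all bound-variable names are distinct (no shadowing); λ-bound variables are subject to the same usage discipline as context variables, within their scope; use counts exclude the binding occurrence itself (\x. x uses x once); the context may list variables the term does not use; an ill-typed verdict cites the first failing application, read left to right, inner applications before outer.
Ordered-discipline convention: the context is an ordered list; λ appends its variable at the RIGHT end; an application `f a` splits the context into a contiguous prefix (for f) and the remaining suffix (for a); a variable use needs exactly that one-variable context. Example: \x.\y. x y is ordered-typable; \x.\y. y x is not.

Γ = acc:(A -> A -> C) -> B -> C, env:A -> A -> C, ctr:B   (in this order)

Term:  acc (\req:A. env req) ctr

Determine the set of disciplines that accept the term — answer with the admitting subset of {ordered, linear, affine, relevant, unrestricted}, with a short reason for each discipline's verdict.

admitted by: ordered, linear, affine, relevant, unrestricted
variable uses: acc: 1×, env: 1×, ctr: 1×, req (λ-bound): 1×
order of uses: acc, env, req, ctr
typing: the term checks, with type C
ordered: ✓ — acc, env, ctr, req once each; derivable with no W/C/E
linear: ✓ — single use per variable (acc, env, ctr, req)
affine: ✓ — at most one use each (acc, env, ctr, req)
relevant: ✓ — none of acc, env, ctr, req goes unused
unrestricted: ✓ — well-typed at C; no restrictions here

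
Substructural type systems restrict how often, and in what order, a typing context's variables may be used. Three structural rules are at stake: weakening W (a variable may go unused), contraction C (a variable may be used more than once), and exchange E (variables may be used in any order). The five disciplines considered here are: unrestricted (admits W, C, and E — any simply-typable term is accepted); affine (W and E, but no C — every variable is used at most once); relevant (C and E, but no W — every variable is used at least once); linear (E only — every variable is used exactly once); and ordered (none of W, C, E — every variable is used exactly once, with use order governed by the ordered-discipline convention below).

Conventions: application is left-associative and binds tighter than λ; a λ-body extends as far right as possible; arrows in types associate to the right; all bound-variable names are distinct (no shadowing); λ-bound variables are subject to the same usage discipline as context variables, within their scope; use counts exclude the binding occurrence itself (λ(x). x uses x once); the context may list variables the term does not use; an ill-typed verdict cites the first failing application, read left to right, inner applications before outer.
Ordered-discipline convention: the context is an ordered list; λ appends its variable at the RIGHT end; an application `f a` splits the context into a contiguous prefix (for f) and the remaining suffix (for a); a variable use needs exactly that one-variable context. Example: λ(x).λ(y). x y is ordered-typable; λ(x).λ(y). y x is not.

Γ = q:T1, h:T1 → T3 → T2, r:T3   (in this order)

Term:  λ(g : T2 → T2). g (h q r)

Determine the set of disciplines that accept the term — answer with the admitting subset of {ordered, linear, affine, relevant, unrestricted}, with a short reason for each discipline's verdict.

admitting disciplines: linear, affine, relevant, unrestricted
usage: q: 1×; h: 1×; r: 1×; g (λ-bound): 1×
order of uses: g, h, q, r
typing: the term checks, with type (T2 → T2) → T2
ordered: ✗, use order g, h, q, r needs exchange
linear: ✓, each of q, h, r, g used exactly once
affine: ✓, none of q, h, r, g used more than once
relevant: ✓, q, h, r, g: all used, weakening unneeded
unrestricted: ✓, simply typable at (T2 → T2) → T2; W, C, E all held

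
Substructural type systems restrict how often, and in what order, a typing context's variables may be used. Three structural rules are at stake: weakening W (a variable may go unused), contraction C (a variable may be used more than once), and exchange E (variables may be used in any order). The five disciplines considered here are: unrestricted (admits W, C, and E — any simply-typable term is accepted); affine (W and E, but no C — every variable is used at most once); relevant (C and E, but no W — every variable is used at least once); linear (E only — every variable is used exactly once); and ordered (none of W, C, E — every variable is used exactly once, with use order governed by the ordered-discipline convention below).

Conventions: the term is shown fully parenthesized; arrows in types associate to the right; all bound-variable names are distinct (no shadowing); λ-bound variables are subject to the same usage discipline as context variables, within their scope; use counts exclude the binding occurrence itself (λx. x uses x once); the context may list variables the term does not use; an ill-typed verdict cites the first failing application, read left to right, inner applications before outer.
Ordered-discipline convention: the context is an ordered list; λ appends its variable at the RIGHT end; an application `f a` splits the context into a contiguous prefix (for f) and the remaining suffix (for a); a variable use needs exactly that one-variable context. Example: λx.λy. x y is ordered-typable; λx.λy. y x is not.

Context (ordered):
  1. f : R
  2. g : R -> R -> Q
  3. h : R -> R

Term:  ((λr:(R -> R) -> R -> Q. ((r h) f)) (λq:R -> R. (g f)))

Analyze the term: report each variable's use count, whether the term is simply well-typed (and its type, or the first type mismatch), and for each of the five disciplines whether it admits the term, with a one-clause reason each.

use counts: f=2, g=1, h=1, r [bound]=1, q [bound]=0
order of uses: r, h, f, g, f
typing: the term checks, with type Q
ordered: ✗, repeated use of f ×2; q left unused
linear: ✗, repeated use of f ×2; q left unused
affine: ✗, repeated use of f ×2
relevant: ✗, q left unused
unrestricted: ✓, typability at Q is all that's needed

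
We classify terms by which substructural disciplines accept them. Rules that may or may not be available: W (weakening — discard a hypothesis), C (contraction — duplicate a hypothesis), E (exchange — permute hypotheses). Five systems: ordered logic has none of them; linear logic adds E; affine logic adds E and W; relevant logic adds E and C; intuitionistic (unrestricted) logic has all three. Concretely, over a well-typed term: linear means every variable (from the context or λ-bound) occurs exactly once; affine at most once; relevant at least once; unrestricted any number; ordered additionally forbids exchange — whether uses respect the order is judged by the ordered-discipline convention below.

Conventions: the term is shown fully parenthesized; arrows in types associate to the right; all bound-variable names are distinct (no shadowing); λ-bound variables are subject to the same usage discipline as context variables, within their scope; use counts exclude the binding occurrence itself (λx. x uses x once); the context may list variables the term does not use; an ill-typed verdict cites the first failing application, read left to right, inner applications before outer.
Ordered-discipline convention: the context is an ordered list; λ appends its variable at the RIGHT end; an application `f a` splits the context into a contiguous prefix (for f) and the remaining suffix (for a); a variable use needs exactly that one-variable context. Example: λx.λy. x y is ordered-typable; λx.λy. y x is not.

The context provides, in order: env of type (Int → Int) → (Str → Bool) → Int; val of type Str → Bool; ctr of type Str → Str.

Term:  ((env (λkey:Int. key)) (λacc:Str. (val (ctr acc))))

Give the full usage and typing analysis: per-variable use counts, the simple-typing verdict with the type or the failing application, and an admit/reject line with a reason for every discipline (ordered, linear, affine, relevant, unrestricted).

variable uses: env: 1×; val: 1×; ctr: 1×; key [bound]: 1×; acc [bound]: 1×
use order (left to right): env, key, val, ctr, acc
typing: well-typed — term : Int
ordered: ✓ — env, val, ctr, key, acc: once each, no exchange needed
linear: ✓ — env, val, ctr, key, acc: one use apiece
affine: ✓ — none of env, val, ctr, key, acc used more than once
relevant: ✓ — none of env, val, ctr, key, acc goes unused
unrestricted: ✓ — well-typed at Int; no restrictions here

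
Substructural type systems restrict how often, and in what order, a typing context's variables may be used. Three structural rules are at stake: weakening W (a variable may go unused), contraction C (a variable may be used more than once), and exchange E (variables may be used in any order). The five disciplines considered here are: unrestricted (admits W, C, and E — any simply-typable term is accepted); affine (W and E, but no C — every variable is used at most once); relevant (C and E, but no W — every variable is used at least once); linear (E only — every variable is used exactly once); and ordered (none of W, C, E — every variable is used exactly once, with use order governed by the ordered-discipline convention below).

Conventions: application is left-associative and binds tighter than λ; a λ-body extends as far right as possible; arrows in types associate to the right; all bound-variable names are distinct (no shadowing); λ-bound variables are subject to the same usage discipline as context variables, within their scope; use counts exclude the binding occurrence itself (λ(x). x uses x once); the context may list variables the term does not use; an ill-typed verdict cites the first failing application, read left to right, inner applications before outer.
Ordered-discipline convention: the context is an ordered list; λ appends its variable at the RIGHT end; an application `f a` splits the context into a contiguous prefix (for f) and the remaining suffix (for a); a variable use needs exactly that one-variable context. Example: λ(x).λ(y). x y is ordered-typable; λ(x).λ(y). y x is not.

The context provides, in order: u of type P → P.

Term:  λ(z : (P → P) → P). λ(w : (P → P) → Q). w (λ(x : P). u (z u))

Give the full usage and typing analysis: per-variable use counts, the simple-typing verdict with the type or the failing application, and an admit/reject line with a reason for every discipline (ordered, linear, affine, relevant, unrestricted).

counts: u: 2×, z (λ-bound): 1×, w (λ-bound): 1×, x (λ-bound): 0×
left-to-right use order: w, u, z, u
typing: well-typed at ((P → P) → P) → ((P → P) → Q) → Q
ordered ✗ (needs contraction — u ×2; needs weakening: x unused)
linear ✗ (needs contraction — u ×2; needs weakening: x unused)
affine ✗ (needs contraction — u ×2)
relevant ✗ (needs weakening: x unused)
unrestricted ✓ (simply typable at ((P → P) → P) → ((P → P) → Q) → Q; W, C, E all held)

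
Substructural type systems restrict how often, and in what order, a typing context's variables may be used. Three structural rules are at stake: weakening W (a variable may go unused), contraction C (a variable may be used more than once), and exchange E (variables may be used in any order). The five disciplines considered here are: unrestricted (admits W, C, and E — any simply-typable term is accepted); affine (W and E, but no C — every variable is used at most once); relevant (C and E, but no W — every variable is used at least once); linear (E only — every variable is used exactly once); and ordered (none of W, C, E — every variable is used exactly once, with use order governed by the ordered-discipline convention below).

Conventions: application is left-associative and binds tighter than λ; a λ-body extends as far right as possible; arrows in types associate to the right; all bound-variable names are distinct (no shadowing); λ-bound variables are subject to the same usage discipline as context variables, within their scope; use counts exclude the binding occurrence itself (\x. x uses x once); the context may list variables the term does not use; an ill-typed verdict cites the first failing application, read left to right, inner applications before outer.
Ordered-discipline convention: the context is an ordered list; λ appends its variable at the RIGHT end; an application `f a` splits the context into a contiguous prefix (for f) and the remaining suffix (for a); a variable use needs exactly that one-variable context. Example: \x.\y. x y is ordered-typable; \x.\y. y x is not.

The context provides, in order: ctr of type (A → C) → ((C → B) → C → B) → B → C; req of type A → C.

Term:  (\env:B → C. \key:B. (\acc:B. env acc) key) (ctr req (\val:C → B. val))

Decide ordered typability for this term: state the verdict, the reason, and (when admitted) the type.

yes — ctr, req, env, key, acc, val: once each, no exchange needed; term : B → C
counts: ctr: 1; req: 1; env (λ-bound): 1; key (λ-bound): 1; acc (λ-bound): 1; val (λ-bound): 1
order of uses: env, acc, key, ctr, req, val
typing: ✓ — B → C
per-discipline verdicts: ordered ✓, linear ✓, affine ✓, relevant ✓, unrestricted ✓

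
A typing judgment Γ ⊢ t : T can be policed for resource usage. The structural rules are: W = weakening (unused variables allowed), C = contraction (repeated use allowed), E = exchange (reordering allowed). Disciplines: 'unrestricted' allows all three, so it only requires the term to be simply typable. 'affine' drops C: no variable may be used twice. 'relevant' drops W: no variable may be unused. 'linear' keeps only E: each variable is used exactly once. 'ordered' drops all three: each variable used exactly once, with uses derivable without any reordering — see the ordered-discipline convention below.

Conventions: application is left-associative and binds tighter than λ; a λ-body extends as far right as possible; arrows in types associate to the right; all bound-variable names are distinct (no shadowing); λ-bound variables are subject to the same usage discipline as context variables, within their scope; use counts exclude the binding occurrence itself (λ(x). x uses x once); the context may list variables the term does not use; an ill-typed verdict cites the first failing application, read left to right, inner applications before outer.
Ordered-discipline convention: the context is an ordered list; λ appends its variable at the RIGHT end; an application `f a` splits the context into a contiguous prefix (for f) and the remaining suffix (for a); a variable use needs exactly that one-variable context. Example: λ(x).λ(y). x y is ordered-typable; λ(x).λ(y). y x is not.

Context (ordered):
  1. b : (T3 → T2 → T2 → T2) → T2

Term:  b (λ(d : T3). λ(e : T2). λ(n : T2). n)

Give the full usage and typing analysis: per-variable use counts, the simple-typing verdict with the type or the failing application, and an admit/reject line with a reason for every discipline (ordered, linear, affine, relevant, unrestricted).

use counts: b: 1×; d [bound]: 0×; e [bound]: 0×; n [bound]: 1×
uses in reading order: b, n
typing: well-typed at T2
ordered: ✗ — unused: d, e — weakening required
linear: ✗ — unused: d, e — weakening required
affine: ✓ — no duplicate uses among b, d, e, n
relevant: ✗ — unused: d, e — weakening required
unrestricted: ✓ — simply typable at T2; W, C, E all held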